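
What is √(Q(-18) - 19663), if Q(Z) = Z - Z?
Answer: 53*I*√7 ≈ 140.22*I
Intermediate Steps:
Q(Z) = 0
√(Q(-18) - 19663) = √(0 - 19663) = √(-19663) = 53*I*√7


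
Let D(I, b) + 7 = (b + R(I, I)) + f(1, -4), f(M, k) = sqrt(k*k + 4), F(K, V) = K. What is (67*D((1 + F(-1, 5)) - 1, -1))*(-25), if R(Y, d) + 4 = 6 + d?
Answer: 11725 - 3350*sqrt(5) ≈ 4234.2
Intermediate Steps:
R(Y, d) = 2 + d (R(Y, d) = -4 + (6 + d) = 2 + d)
f(M, k) = sqrt(4 + k**2) (f(M, k) = sqrt(k**2 + 4) = sqrt(4 + k**2))
D(I, b) = -5 + I + b + 2*sqrt(5) (D(I, b) = -7 + ((b + (2 + I)) + sqrt(4 + (-4)**2)) = -7 + ((2 + I + b) + sqrt(4 + 16)) = -7 + ((2 + I + b) + sqrt(20)) = -7 + ((2 + I + b) + 2*sqrt(5)) = -7 + (2 + I + b + 2*sqrt(5)) = -5 + I + b + 2*sqrt(5))
(67*D((1 + F(-1, 5)) - 1, -1))*(-25) = (67*(-5 + ((1 - 1) - 1) - 1 + 2*sqrt(5)))*(-25) = (67*(-5 + (0 - 1) - 1 + 2*sqrt(5)))*(-25) = (67*(-5 - 1 - 1 + 2*sqrt(5)))*(-25) = (67*(-7 + 2*sqrt(5)))*(-25) = (-469 + 134*sqrt(5))*(-25) = 11725 - 3350*sqrt(5)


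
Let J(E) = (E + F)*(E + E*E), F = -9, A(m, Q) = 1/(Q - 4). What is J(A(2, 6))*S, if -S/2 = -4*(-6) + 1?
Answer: 1275/4 ≈ 318.75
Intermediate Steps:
A(m, Q) = 1/(-4 + Q)
S = -50 (S = -2*(-4*(-6) + 1) = -2*(24 + 1) = -2*25 = -50)
J(E) = (-9 + E)*(E + E²) (J(E) = (E - 9)*(E + E*E) = (-9 + E)*(E + E²))
J(A(2, 6))*S = ((-9 + (1/(-4 + 6))² - 8/(-4 + 6))/(-4 + 6))*(-50) = ((-9 + (1/2)² - 8/2)/2)*(-50) = ((-9 + (½)² - 8*½)/2)*(-50) = ((-9 + ¼ - 4)/2)*(-50) = ((½)*(-51/4))*(-50) = -51/8*(-50) = 1275/4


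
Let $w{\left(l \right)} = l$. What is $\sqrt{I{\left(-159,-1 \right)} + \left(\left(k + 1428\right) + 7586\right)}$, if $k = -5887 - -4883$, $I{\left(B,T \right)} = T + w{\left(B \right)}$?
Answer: $5 \sqrt{314} \approx 88.6$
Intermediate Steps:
$I{\left(B,T \right)} = B + T$ ($I{\left(B,T \right)} = T + B = B + T$)
$k = -1004$ ($k = -5887 + 4883 = -1004$)
$\sqrt{I{\left(-159,-1 \right)} + \left(\left(k + 1428\right) + 7586\right)} = \sqrt{\left(-159 - 1\right) + \left(\left(-1004 + 1428\right) + 7586\right)} = \sqrt{-160 + \left(424 + 7586\right)} = \sqrt{-160 + 8010} = \sqrt{7850} = 5 \sqrt{314}$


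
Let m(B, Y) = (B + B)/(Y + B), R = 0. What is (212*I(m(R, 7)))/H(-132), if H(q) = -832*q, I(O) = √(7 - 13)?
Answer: 53*I*√6/27456 ≈ 0.0047284*I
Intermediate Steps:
m(B, Y) = 2*B/(B + Y) (m(B, Y) = (2*B)/(B + Y) = 2*B/(B + Y))
I(O) = I*√6 (I(O) = √(-6) = I*√6)
(212*I(m(R, 7)))/H(-132) = (212*(I*√6))/((-832*(-132))) = (212*I*√6)/109824 = (212*I*√6)*(1/109824) = 53*I*√6/27456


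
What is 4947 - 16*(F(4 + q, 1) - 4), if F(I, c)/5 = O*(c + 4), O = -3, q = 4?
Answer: 6211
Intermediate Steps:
F(I, c) = -60 - 15*c (F(I, c) = 5*(-3*(c + 4)) = 5*(-3*(4 + c)) = 5*(-12 - 3*c) = -60 - 15*c)
4947 - 16*(F(4 + q, 1) - 4) = 4947 - 16*((-60 - 15*1) - 4) = 4947 - 16*((-60 - 15) - 4) = 4947 - 16*(-75 - 4) = 4947 - 16*(-79) = 4947 + 1264 = 6211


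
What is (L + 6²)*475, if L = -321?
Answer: -135375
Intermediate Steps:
(L + 6²)*475 = (-321 + 6²)*475 = (-321 + 36)*475 = -285*475 = -135375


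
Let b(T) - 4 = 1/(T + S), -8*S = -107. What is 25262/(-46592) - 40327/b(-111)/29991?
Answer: -36809772919/41866476288 ≈ -0.87922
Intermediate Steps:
S = 107/8 (S = -1/8*(-107) = 107/8 ≈ 13.375)
b(T) = 4 + 1/(107/8 + T) (b(T) = 4 + 1/(T + 107/8) = 4 + 1/(107/8 + T))
25262/(-46592) - 40327/b(-111)/29991 = 25262/(-46592) - 40327*(107 + 8*(-111))/(4*(109 + 8*(-111)))/29991 = 25262*(-1/46592) - 40327*(107 - 888)/(4*(109 - 888))*(1/29991) = -12631/23296 - 40327/(4*(-779)/(-781))*(1/29991) = -12631/23296 - 40327/(4*(-1/781)*(-779))*(1/29991) = -12631/23296 - 40327/3116/781*(1/29991) = -12631/23296 - 40327*781/3116*(1/29991) = -12631/23296 - 31495387/3116*1/29991 = -12631/23296 - 31495387/93451956 = -36809772919/41866476288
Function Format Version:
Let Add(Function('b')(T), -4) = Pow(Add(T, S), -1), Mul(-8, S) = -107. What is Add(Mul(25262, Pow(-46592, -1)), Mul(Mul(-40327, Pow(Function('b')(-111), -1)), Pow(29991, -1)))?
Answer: Rational(-36809772919, 41866476288) ≈ -0.87922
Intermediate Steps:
S = Rational(107, 8) (S = Mul(Rational(-1, 8), -107) = Rational(107, 8) ≈ 13.375)
Function('b')(T) = Add(4, Pow(Add(Rational(107, 8), T), -1)) (Function('b')(T) = Add(4, Pow(Add(T, Rational(107, 8)), -1)) = Add(4, Pow(Add(Rational(107, 8), T), -1)))
Add(Mul(25262, Pow(-46592, -1)), Mul(Mul(-40327, Pow(Function('b')(-111), -1)), Pow(29991, -1))) = Add(Mul(25262, Pow(-46592, -1)), Mul(Mul(-40327, Pow(Mul(4, Pow(Add(107, Mul(8, -111)), -1), Add(109, Mul(8, -111))), -1)), Pow(29991, -1))) = Add(Mul(25262, Rational(-1, 46592)), Mul(Mul(-40327, Pow(Mul(4, Pow(Add(107, -888), -1), Add(109, -888)), -1)), Rational(1, 29991))) = Add(Rational(-12631, 23296), Mul(Mul(-40327, Pow(Mul(4, Pow(-781, -1), -779), -1)), Rational(1, 29991))) = Add(Rational(-12631, 23296), Mul(Mul(-40327, Pow(Mul(4, Rational(-1, 781), -779), -1)), Rational(1, 29991))) = Add(Rational(-12631, 23296), Mul(Mul(-40327, Pow(Rational(3116, 781), -1)), Rational(1, 29991))) = Add(Rational(-12631, 23296), Mul(Mul(-40327, Rational(781, 3116)), Rational(1, 29991))) = Add(Rational(-12631, 23296), Mul(Rational(-31495387, 3116), Rational(1, 29991))) = Add(Rational(-12631, 23296), Rational(-31495387, 93451956)) = Rational(-36809772919, 41866476288)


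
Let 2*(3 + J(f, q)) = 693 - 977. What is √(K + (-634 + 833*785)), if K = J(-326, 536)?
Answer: √653126 ≈ 808.16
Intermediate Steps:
J(f, q) = -145 (J(f, q) = -3 + (693 - 977)/2 = -3 + (½)*(-284) = -3 - 142 = -145)
K = -145
√(K + (-634 + 833*785)) = √(-145 + (-634 + 833*785)) = √(-145 + (-634 + 653905)) = √(-145 + 653271) = √653126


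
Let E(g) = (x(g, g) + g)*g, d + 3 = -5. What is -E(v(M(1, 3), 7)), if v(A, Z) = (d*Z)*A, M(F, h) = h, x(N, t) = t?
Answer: -56448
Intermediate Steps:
d = -8 (d = -3 - 5 = -8)
v(A, Z) = -8*A*Z (v(A, Z) = (-8*Z)*A = -8*A*Z)
E(g) = 2*g² (E(g) = (g + g)*g = (2*g)*g = 2*g²)
-E(v(M(1, 3), 7)) = -2*(-8*3*7)² = -2*(-168)² = -2*28224 = -1*56448 = -56448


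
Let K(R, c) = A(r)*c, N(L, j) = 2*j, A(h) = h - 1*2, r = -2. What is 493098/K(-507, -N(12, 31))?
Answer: 246549/124 ≈ 1988.3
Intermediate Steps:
A(h) = -2 + h (A(h) = h - 2 = -2 + h)
K(R, c) = -4*c (K(R, c) = (-2 - 2)*c = -4*c)
493098/K(-507, -N(12, 31)) = 493098/((-(-4)*2*31)) = 493098/((-(-4)*62)) = 493098/((-4*(-62))) = 493098/248 = 493098*(1/248) = 246549/124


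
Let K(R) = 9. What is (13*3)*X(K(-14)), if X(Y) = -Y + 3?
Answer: -234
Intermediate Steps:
X(Y) = 3 - Y
(13*3)*X(K(-14)) = (13*3)*(3 - 1*9) = 39*(3 - 9) = 39*(-6) = -234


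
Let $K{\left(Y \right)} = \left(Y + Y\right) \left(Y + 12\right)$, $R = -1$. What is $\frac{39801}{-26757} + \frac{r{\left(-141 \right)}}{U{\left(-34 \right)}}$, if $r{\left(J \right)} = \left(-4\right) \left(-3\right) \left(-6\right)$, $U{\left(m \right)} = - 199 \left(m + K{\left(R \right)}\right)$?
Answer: $- \frac{18561202}{12424167} \approx -1.494$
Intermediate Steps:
$K{\left(Y \right)} = 2 Y \left(12 + Y\right)$
$U{\left(m \right)} = 4378 - 199 m$ ($U{\left(m \right)} = - 199 \left(m + 2 \left(-1\right) \left(12 - 1\right)\right) = - 199 \left(m + 2 \left(-1\right) 11\right) = - 199 \left(m - 22\right) = - 199 \left(-22 + m\right) = 4378 - 199 m$)
$r{\left(J \right)} = -72$ ($r{\left(J \right)} = 12 \left(-6\right) = -72$)
$\frac{39801}{-26757} + \frac{r{\left(-141 \right)}}{U{\left(-34 \right)}} = \frac{39801}{-26757} - \frac{72}{4378 - -6766} = 39801 \left(- \frac{1}{26757}\right) - \frac{72}{4378 + 6766} = - \frac{13267}{8919} - \frac{72}{11144} = - \frac{13267}{8919} - \frac{9}{1393} = - \frac{18561202}{12424167}$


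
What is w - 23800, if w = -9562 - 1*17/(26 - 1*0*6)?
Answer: -867429/26 ≈ -33363.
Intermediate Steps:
w = -248629/26 (w = -9562 - 17/(26 + 0*6) = -9562 - 17/(26 + 0) = -9562 - 17/26 = -248629/26 ≈ -9562.7)
w - 23800 = -248629/26 - 23800 = -867429/26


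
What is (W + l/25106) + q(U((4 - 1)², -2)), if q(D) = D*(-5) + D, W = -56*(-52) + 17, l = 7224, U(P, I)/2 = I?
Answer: 36972197/12553 ≈ 2945.3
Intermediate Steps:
U(P, I) = 2*I
W = 2929 (W = 2912 + 17 = 2929)
q(D) = -4*D (q(D) = -5*D + D = -4*D)
(W + l/25106) + q(U((4 - 1)², -2)) = (2929 + 7224/25106) - 8*(-2) = (2929 + 7224*(1/25106)) - 4*(-4) = (2929 + 3612/12553) + 16 = 36771349/12553 + 16 = 36972197/12553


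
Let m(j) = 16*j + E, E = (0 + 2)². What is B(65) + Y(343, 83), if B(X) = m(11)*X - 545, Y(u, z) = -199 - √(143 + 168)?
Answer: 10956 - √311 ≈ 10938.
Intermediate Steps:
E = 4 (E = 2² = 4)
m(j) = 4 + 16*j (m(j) = 16*j + 4 = 4 + 16*j)
Y(u, z) = -199 - √311
B(X) = -545 + 180*X (B(X) = (4 + 16*11)*X - 545 = (4 + 176)*X - 545 = 180*X - 545 = -545 + 180*X)
B(65) + Y(343, 83) = (-545 + 180*65) + (-199 - √311) = (-545 + 11700) + (-199 - √311) = 11155 + (-199 - √311) = 10956 - √311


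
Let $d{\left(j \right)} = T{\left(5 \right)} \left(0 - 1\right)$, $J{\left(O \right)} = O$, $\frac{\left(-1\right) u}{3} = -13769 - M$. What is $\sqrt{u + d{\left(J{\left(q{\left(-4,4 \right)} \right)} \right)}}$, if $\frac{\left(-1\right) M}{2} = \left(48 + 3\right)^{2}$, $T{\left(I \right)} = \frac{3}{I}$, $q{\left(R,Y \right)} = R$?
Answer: $\frac{33 \sqrt{590}}{5} \approx 160.31$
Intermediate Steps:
$M = -5202$ ($M = - 2 \left(48 + 3\right)^{2} = - 2 \cdot 51^{2} = \left(-2\right) 2601 = -5202$)
$u = 25701$ ($u = - 3 \left(-13769 - -5202\right) = - 3 \left(-13769 + 5202\right) = \left(-3\right) \left(-8567\right) = 25701$)
$d{\left(j \right)} = - \frac{3}{5}$ ($d{\left(j \right)} = \frac{3}{5} \left(0 - 1\right) = 3 \cdot \frac{1}{5} \left(-1\right) = \frac{3}{5} \left(-1\right) = - \frac{3}{5}$)
$\sqrt{u + d{\left(J{\left(q{\left(-4,4 \right)} \right)} \right)}} = \sqrt{25701 - \frac{3}{5}} = \sqrt{\frac{128502}{5}} = \frac{33 \sqrt{590}}{5}$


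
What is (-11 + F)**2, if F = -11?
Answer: 484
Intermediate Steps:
(-11 + F)**2 = (-11 - 11)**2 = (-22)**2 = 484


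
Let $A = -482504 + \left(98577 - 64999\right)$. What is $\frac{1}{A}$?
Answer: $- \frac{1}{448926} \approx -2.2275 \cdot 10^{-6}$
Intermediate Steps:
$A = -448926$ ($A = -482504 + 33578 = -448926$)
$\frac{1}{A} = \frac{1}{-448926} = - \frac{1}{448926}$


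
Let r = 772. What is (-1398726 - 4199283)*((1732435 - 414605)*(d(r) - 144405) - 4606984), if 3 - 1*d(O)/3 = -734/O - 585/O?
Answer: 411178642019258306841/386 ≈ 1.0652e+18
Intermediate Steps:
d(O) = 9 + 3957/O (d(O) = 9 - 3*(-734/O - 585/O) = 9 - (-3957)/O = 9 + 3957/O)
(-1398726 - 4199283)*((1732435 - 414605)*(d(r) - 144405) - 4606984) = (-1398726 - 4199283)*((1732435 - 414605)*((9 + 3957/772) - 144405) - 4606984) = -5598009*(1317830*((9 + 3957*(1/772)) - 144405) - 4606984) = -5598009*(1317830*((9 + 3957/772) - 144405) - 4606984) = -5598009*(1317830*(10905/772 - 144405) - 4606984) = -5598009*(1317830*(-111469755/772) - 4606984) = -5598009*(-73449093615825/386 - 4606984) = -5598009*(-73450871911649/386) = 411178642019258306841/386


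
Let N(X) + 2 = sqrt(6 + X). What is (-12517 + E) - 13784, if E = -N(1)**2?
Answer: -26312 + 4*sqrt(7) ≈ -26301.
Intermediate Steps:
N(X) = -2 + sqrt(6 + X)
E = -(-2 + sqrt(7))**2 (E = -(-2 + sqrt(6 + 1))**2 = -(-2 + sqrt(7))**2 ≈ -0.41699)
(-12517 + E) - 13784 = (-12517 + (-11 + 4*sqrt(7))) - 13784 = (-12528 + 4*sqrt(7)) - 13784 = -26312 + 4*sqrt(7)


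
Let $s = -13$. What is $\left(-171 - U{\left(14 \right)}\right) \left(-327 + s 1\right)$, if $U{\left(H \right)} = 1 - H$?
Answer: $53720$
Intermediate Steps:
$\left(-171 - U{\left(14 \right)}\right) \left(-327 + s 1\right) = \left(-171 - \left(1 - 14\right)\right) \left(-327 - 13\right) = \left(-171 - -13\right) \left(-340\right) = \left(-171 + 13\right) \left(-340\right) = \left(-158\right) \left(-340\right) = 53720$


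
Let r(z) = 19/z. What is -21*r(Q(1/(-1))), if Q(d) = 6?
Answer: -133/2 ≈ -66.500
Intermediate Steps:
-21*r(Q(1/(-1))) = -399/6 = -21*19/6 = -133/2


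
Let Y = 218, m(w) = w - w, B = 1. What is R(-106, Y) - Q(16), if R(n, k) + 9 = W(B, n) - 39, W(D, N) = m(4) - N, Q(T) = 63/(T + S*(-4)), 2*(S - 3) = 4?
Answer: 295/4 ≈ 73.750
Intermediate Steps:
S = 5 (S = 3 + (½)*4 = 3 + 2 = 5)
m(w) = 0
Q(T) = 63/(-20 + T) (Q(T) = 63/(T + 5*(-4)) = 63/(T - 20) = 63/(-20 + T))
W(D, N) = -N (W(D, N) = 0 - N = -N)
R(n, k) = -48 - n (R(n, k) = -9 + (-n - 39) = -9 + (-39 - n) = -48 - n)
R(-106, Y) - Q(16) = (-48 - 1*(-106)) - 63/(-20 + 16) = (-48 + 106) - 63/(-4) = 58 - 63*(-1)/4 = 58 - 1*(-63/4) = 58 + 63/4 = 295/4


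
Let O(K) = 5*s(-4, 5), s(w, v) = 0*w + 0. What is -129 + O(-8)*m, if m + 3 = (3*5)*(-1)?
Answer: -129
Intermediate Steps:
s(w, v) = 0 (s(w, v) = 0 + 0 = 0)
m = -18 (m = -3 + (3*5)*(-1) = -3 + 15*(-1) = -3 - 15 = -18)
O(K) = 0 (O(K) = 5*0 = 0)
-129 + O(-8)*m = -129 + 0*(-18) = -129 + 0 = -129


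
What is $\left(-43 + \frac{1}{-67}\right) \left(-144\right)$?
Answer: $\frac{415008}{67} \approx 6194.1$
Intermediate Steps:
$\left(-43 + \frac{1}{-67}\right) \left(-144\right) = \left(-43 - \frac{1}{67}\right) \left(-144\right) = \left(- \frac{2882}{67}\right) \left(-144\right) = \frac{415008}{67}$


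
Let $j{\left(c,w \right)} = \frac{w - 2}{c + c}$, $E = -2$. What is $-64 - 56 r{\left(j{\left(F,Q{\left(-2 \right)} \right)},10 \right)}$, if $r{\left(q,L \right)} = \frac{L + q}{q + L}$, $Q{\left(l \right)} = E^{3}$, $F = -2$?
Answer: $-120$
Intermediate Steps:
$Q{\left(l \right)} = -8$ ($Q{\left(l \right)} = \left(-2\right)^{3} = -8$)
$j{\left(c,w \right)} = \frac{-2 + w}{2 c}$
$r{\left(q,L \right)} = 1$ ($r{\left(q,L \right)} = \frac{L + q}{L + q} = 1$)
$-64 - 56 r{\left(j{\left(F,Q{\left(-2 \right)} \right)},10 \right)} = -64 - 56 = -120$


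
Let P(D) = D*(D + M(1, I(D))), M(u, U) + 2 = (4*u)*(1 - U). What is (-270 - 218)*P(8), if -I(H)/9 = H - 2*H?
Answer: 1085312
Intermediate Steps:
I(H) = 9*H (I(H) = -9*(H - 2*H) = -(-9)*H = 9*H)
M(u, U) = -2 + 4*u*(1 - U) (M(u, U) = -2 + (4*u)*(1 - U) = -2 + 4*u*(1 - U))
P(D) = D*(2 - 35*D) (P(D) = D*(D + (-2 + 4*1 - 4*9*D*1)) = D*(D + (-2 + 4 - 36*D)) = D*(D + (2 - 36*D)) = D*(2 - 35*D))
(-270 - 218)*P(8) = (-270 - 218)*(8*(2 - 35*8)) = -3904*(2 - 280) = -3904*(-278) = -488*(-2224) = 1085312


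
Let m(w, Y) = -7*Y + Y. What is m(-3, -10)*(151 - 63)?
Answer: 5280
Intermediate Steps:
m(w, Y) = -6*Y
m(-3, -10)*(151 - 63) = (-6*(-10))*(151 - 63) = 60*88 = 5280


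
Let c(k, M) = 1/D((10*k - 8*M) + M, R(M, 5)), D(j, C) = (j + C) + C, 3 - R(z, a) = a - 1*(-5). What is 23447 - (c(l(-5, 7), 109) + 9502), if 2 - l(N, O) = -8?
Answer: 9440766/677 ≈ 13945.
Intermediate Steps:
R(z, a) = -2 - a (R(z, a) = 3 - (a - 1*(-5)) = 3 - (a + 5) = 3 - (5 + a) = 3 + (-5 - a) = -2 - a)
l(N, O) = 10 (l(N, O) = 2 - 1*(-8) = 2 + 8 = 10)
D(j, C) = j + 2*C (D(j, C) = (C + j) + C = j + 2*C)
c(k, M) = 1/(-14 - 7*M + 10*k) (c(k, M) = 1/(((10*k - 8*M) + M) + 2*(-2 - 1*5)) = 1/(((-8*M + 10*k) + M) + 2*(-2 - 5)) = 1/((-7*M + 10*k) + 2*(-7)) = 1/((-7*M + 10*k) - 14) = 1/(-14 - 7*M + 10*k))
23447 - (c(l(-5, 7), 109) + 9502) = 23447 - (1/(-14 - 7*109 + 10*10) + 9502) = 23447 - (1/(-14 - 763 + 100) + 9502) = 23447 - (1/(-677) + 9502) = 23447 - (-1/677 + 9502) = 23447 - 1*6432853/677 = 23447 - 6432853/677 = 9440766/677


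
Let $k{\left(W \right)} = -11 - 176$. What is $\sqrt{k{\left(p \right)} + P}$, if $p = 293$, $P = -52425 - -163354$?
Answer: $\sqrt{110742} \approx 332.78$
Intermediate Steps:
$P = 110929$ ($P = -52425 + 163354 = 110929$)
$k{\left(W \right)} = -187$ ($k{\left(W \right)} = -11 - 176 = -187$)
$\sqrt{k{\left(p \right)} + P} = \sqrt{-187 + 110929} = \sqrt{110742}$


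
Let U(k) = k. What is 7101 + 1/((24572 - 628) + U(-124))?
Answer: 169145821/23820 ≈ 7101.0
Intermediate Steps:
7101 + 1/((24572 - 628) + U(-124)) = 7101 + 1/((24572 - 628) - 124) = 7101 + 1/(23944 - 124) = 7101 + 1/23820 = 169145821/23820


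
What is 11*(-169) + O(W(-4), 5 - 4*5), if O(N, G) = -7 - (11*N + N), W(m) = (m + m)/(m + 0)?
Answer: -1890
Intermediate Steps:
W(m) = 2 (W(m) = (2*m)/m = 2)
O(N, G) = -7 - 12*N
11*(-169) + O(W(-4), 5 - 4*5) = 11*(-169) + (-7 - 12*2) = -1859 + (-7 - 24) = -1859 - 31 = -1890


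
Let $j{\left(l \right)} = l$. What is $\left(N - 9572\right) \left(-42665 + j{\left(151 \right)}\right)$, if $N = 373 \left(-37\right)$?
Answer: $993679722$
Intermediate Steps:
$N = -13801$
$\left(N - 9572\right) \left(-42665 + j{\left(151 \right)}\right) = \left(-13801 - 9572\right) \left(-42665 + 151\right) = \left(-23373\right) \left(-42514\right) = 993679722$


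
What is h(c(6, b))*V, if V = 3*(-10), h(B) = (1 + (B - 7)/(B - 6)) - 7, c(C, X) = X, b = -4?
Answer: 147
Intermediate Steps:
h(B) = -6 + (-7 + B)/(-6 + B) (h(B) = (1 + (-7 + B)/(-6 + B)) - 7 = -6 + (-7 + B)/(-6 + B))
V = -30
h(c(6, b))*V = ((29 - 5*(-4))/(-6 - 4))*(-30) = ((29 + 20)/(-10))*(-30) = -1/10*49*(-30) = -49/10*(-30) = 147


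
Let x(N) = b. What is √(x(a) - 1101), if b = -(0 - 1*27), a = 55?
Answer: I*√1074 ≈ 32.772*I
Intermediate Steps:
b = 27 (b = -(0 - 27) = -1*(-27) = 27)
x(N) = 27
√(x(a) - 1101) = √(27 - 1101) = √(-1074) = I*√1074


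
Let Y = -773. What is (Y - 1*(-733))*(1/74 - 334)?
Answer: 494300/37 ≈ 13359.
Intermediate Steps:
(Y - 1*(-733))*(1/74 - 334) = (-773 - 1*(-733))*(1/74 - 334) = (-773 + 733)*(1/74 - 334) = -40*(-24715/74) = 494300/37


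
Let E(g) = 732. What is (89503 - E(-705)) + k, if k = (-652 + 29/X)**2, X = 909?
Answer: 424570774972/826281 ≈ 5.1383e+5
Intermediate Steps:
k = 351220984321/826281 (k = (-652 + 29/909)**2 = (-592639/909)**2 = 351220984321/826281 ≈ 4.2506e+5)
(89503 - E(-705)) + k = (89503 - 1*732) + 351220984321/826281 = (89503 - 732) + 351220984321/826281 = 88771 + 351220984321/826281 = 424570774972/826281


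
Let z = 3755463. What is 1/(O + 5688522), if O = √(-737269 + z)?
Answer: 2844261/16179639763145 - √3018194/32359279526290 ≈ 1.7574e-7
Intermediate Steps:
O = √3018194 (O = √(-737269 + 3755463) = √3018194 ≈ 1737.3)
1/(O + 5688522) = 1/(√3018194 + 5688522) = 1/(5688522 + √3018194)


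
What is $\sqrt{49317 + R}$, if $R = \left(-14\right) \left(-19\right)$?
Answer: $\sqrt{49583} \approx 222.67$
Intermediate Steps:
$R = 266$
$\sqrt{49317 + R} = \sqrt{49317 + 266} = \sqrt{49583}$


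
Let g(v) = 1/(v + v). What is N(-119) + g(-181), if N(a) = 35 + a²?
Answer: 5138951/362 ≈ 14196.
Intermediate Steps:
g(v) = 1/(2*v)
N(-119) + g(-181) = (35 + (-119)²) + (½)/(-181) = (35 + 14161) + (½)*(-1/181) = 14196 - 1/362 = 5138951/362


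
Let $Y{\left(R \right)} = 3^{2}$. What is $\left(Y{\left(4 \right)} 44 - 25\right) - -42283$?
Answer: $42654$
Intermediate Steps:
$Y{\left(R \right)} = 9$
$\left(Y{\left(4 \right)} 44 - 25\right) - -42283 = \left(9 \cdot 44 - 25\right) - -42283 = \left(396 - 25\right) + 42283 = 371 + 42283 = 42654$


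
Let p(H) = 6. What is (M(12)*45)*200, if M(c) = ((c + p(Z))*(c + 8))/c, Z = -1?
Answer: 270000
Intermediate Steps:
M(c) = (6 + c)*(8 + c)/c (M(c) = ((c + 6)*(c + 8))/c = ((6 + c)*(8 + c))/c = (6 + c)*(8 + c)/c)
(M(12)*45)*200 = ((14 + 12 + 48/12)*45)*200 = ((14 + 12 + 48*(1/12))*45)*200 = ((14 + 12 + 4)*45)*200 = (30*45)*200 = 1350*200 = 270000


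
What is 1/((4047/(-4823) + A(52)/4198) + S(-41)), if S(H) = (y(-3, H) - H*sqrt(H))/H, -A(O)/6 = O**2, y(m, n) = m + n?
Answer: -625473954998085557/9334219127893386210 + 172276926223378249*I*sqrt(41)/9334219127893386210 ≈ -0.067009 + 0.11818*I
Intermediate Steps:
A(O) = -6*O**2
S(H) = (-3 + H - H**(3/2))/H (S(H) = ((-3 + H) - H*sqrt(H))/H = ((-3 + H) - H**(3/2))/H = (-3 + H - H**(3/2))/H)
1/((4047/(-4823) + A(52)/4198) + S(-41)) = 1/((4047/(-4823) - 6*52**2/4198) + (-3 - 41 - (-41)**(3/2))/(-41)) = 1/((4047*(-1/4823) - 6*2704*(1/4198)) - (-3 - 41 - (-41)*I*sqrt(41))/41) = 1/((-4047/4823 - 16224*1/4198) - (-3 - 41 + 41*I*sqrt(41))/41) = 1/((-4047/4823 - 8112/2099) - (-44 + 41*I*sqrt(41))/41) = 1/(-47618829/10123477 + (44/41 - I*sqrt(41))) = 1/(-1506939001/415062557 - I*sqrt(41))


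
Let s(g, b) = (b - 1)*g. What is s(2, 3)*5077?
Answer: 20308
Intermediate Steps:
s(g, b) = g*(-1 + b) (s(g, b) = (-1 + b)*g = g*(-1 + b))
s(2, 3)*5077 = (2*(-1 + 3))*5077 = (2*2)*5077 = 4*5077 = 20308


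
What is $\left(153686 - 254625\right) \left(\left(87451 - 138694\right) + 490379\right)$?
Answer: $-44325948704$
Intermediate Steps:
$\left(153686 - 254625\right) \left(\left(87451 - 138694\right) + 490379\right) = - 100939 \left(-51243 + 490379\right) = \left(-100939\right) 439136 = -44325948704$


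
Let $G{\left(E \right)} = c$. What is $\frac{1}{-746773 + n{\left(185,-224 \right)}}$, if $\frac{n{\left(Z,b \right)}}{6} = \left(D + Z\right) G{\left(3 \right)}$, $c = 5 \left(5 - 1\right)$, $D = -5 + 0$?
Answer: $- \frac{1}{725173} \approx -1.379 \cdot 10^{-6}$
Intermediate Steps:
$D = -5$
$c = 20$ ($c = 5 \cdot 4 = 20$)
$G{\left(E \right)} = 20$
$n{\left(Z,b \right)} = -600 + 120 Z$ ($n{\left(Z,b \right)} = 6 \left(-5 + Z\right) 20 = 6 \left(-100 + 20 Z\right) = -600 + 120 Z$)
$\frac{1}{-746773 + n{\left(185,-224 \right)}} = \frac{1}{-746773 + \left(-600 + 120 \cdot 185\right)} = \frac{1}{-746773 + \left(-600 + 22200\right)} = \frac{1}{-746773 + 21600} = \frac{1}{-725173} = - \frac{1}{725173}$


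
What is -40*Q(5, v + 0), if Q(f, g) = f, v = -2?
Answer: -200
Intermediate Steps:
-40*Q(5, v + 0) = -40*5 = -200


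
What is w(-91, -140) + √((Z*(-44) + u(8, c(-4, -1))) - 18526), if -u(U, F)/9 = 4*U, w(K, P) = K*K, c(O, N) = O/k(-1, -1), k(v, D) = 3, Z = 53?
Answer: 8281 + I*√21146 ≈ 8281.0 + 145.42*I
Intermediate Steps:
c(O, N) = O/3
w(K, P) = K²
u(U, F) = -36*U
w(-91, -140) + √((Z*(-44) + u(8, c(-4, -1))) - 18526) = (-91)² + √((53*(-44) - 36*8) - 18526) = 8281 + √((-2332 - 288) - 18526) = 8281 + √(-2620 - 18526) = 8281 + √(-21146) = 8281 + I*√21146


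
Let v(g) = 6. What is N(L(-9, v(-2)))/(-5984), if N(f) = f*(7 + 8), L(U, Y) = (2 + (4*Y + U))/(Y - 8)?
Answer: 15/704 ≈ 0.021307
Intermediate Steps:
L(U, Y) = (2 + U + 4*Y)/(-8 + Y) (L(U, Y) = (2 + (U + 4*Y))/(-8 + Y) = (2 + U + 4*Y)/(-8 + Y))
N(f) = 15*f (N(f) = f*15 = 15*f)
N(L(-9, v(-2)))/(-5984) = (15*((2 - 9 + 4*6)/(-8 + 6)))/(-5984) = (15*((2 - 9 + 24)/(-2)))*(-1/5984) = (15*(-1/2*17))*(-1/5984) = (15*(-17/2))*(-1/5984) = -255/2*(-1/5984) = 15/704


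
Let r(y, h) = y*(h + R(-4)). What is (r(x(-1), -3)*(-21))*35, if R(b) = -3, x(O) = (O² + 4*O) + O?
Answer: -17640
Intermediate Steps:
x(O) = O² + 5*O
r(y, h) = y*(-3 + h) (r(y, h) = y*(h - 3) = y*(-3 + h))
(r(x(-1), -3)*(-21))*35 = (((-(5 - 1))*(-3 - 3))*(-21))*35 = ((-1*4*(-6))*(-21))*35 = (-4*(-6)*(-21))*35 = (24*(-21))*35 = -504*35 = -17640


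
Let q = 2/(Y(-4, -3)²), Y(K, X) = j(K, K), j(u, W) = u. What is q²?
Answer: 1/64 ≈ 0.015625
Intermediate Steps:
Y(K, X) = K
q = ⅛ (q = 2/((-4)²) = 2/16 = 2*(1/16) = ⅛ ≈ 0.12500)
q² = (⅛)² = 1/64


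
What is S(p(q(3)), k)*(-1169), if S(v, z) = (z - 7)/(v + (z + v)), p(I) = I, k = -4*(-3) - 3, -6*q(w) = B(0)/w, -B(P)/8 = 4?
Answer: -21042/113 ≈ -186.21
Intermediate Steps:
B(P) = -32 (B(P) = -8*4 = -32)
q(w) = 16/(3*w) (q(w) = -(-16)/(3*w) = 16/(3*w))
k = 9 (k = 12 - 3 = 9)
S(v, z) = (-7 + z)/(z + 2*v) (S(v, z) = (-7 + z)/(v + (v + z)) = (-7 + z)/(z + 2*v))
S(p(q(3)), k)*(-1169) = ((-7 + 9)/(9 + 2*((16/3)/3)))*(-1169) = (2/(9 + 2*((16/3)*(1/3))))*(-1169) = (2/(9 + 2*(16/9)))*(-1169) = (2/(9 + 32/9))*(-1169) = (2/(113/9))*(-1169) = ((9/113)*2)*(-1169) = (18/113)*(-1169) = -21042/113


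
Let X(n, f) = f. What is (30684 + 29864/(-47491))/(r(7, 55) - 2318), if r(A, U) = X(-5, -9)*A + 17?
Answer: -364295995/28067181 ≈ -12.979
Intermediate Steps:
r(A, U) = 17 - 9*A (r(A, U) = -9*A + 17 = 17 - 9*A)
(30684 + 29864/(-47491))/(r(7, 55) - 2318) = (30684 + 29864/(-47491))/((17 - 9*7) - 2318) = (30684 + 29864*(-1/47491))/((17 - 63) - 2318) = (30684 - 29864/47491)/(-46 - 2318) = (1457183980/47491)/(-2364) = (1457183980/47491)*(-1/2364) = -364295995/28067181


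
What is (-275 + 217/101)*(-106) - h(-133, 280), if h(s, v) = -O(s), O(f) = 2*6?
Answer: 2922360/101 ≈ 28934.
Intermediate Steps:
O(f) = 12
h(s, v) = -12 (h(s, v) = -1*12 = -12)
(-275 + 217/101)*(-106) - h(-133, 280) = (-275 + 217/101)*(-106) - 1*(-12) = (-275 + 217*(1/101))*(-106) + 12 = (-275 + 217/101)*(-106) + 12 = -27558/101*(-106) + 12 = 2921148/101 + 12 = 2922360/101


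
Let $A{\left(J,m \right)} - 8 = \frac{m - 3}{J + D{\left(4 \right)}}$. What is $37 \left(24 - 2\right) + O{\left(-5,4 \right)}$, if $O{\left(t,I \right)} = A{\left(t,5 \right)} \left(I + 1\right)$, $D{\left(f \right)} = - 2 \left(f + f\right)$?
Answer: $\frac{17924}{21} \approx 853.52$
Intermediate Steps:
$D{\left(f \right)} = - 4 f$ ($D{\left(f \right)} = - 2 \cdot 2 f = - 4 f$)
$A{\left(J,m \right)} = 8 + \frac{-3 + m}{-16 + J}$ ($A{\left(J,m \right)} = 8 + \frac{m - 3}{J - 16} = 8 + \frac{-3 + m}{J - 16} = 8 + \frac{-3 + m}{-16 + J}$)
$O{\left(t,I \right)} = \frac{\left(1 + I\right) \left(-126 + 8 t\right)}{-16 + t}$ ($O{\left(t,I \right)} = \frac{-131 + 5 + 8 t}{-16 + t} \left(I + 1\right) = \frac{-126 + 8 t}{-16 + t} \left(1 + I\right) = \frac{\left(1 + I\right) \left(-126 + 8 t\right)}{-16 + t}$)
$37 \left(24 - 2\right) + O{\left(-5,4 \right)} = 37 \left(24 - 2\right) + \frac{2 \left(1 + 4\right) \left(-63 + 4 \left(-5\right)\right)}{-16 - 5} = 37 \cdot 22 + 2 \frac{1}{-21} \cdot 5 \left(-63 - 20\right) = 814 + 2 \left(- \frac{1}{21}\right) 5 \left(-83\right) = 814 + \frac{830}{21} = \frac{17924}{21}$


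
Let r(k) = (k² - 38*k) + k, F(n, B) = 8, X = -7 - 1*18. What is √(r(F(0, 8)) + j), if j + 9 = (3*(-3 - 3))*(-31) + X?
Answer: 2*√73 ≈ 17.088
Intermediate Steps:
X = -25 (X = -7 - 18 = -25)
r(k) = k² - 37*k
j = 524 (j = -9 + ((3*(-3 - 3))*(-31) - 25) = -9 + ((3*(-6))*(-31) - 25) = -9 + (-18*(-31) - 25) = -9 + (558 - 25) = -9 + 533 = 524)
√(r(F(0, 8)) + j) = √(8*(-37 + 8) + 524) = √(8*(-29) + 524) = √(-232 + 524) = √292 = 2*√73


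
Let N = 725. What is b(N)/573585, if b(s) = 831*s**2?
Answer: 29119625/38239 ≈ 761.52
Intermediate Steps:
b(N)/573585 = (831*725**2)/573585 = (831*525625)*(1/573585) = 436794375*(1/573585) = 29119625/38239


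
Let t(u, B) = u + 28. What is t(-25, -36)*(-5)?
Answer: -15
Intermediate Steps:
t(u, B) = 28 + u
t(-25, -36)*(-5) = (28 - 25)*(-5) = 3*(-5) = -15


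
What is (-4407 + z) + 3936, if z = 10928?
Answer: 10457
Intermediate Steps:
(-4407 + z) + 3936 = (-4407 + 10928) + 3936 = 6521 + 3936 = 10457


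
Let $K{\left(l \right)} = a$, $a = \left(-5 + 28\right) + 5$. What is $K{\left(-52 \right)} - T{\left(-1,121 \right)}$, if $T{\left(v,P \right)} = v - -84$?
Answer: $-55$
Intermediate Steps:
$a = 28$ ($a = 23 + 5 = 28$)
$K{\left(l \right)} = 28$
$T{\left(v,P \right)} = 84 + v$ ($T{\left(v,P \right)} = v + 84 = 84 + v$)
$K{\left(-52 \right)} - T{\left(-1,121 \right)} = 28 - \left(84 - 1\right) = 28 - 83 = -55$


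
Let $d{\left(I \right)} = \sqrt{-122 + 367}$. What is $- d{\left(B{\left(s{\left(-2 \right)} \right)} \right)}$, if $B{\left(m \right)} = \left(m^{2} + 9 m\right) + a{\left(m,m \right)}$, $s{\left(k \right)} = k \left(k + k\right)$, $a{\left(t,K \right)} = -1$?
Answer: $- 7 \sqrt{5} \approx -15.652$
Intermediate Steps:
$s{\left(k \right)} = 2 k^{2}$ ($s{\left(k \right)} = k 2 k = 2 k^{2}$)
$B{\left(m \right)} = -1 + m^{2} + 9 m$ ($B{\left(m \right)} = \left(m^{2} + 9 m\right) - 1 = -1 + m^{2} + 9 m$)
$d{\left(I \right)} = 7 \sqrt{5}$ ($d{\left(I \right)} = \sqrt{245} = 7 \sqrt{5}$)
$- d{\left(B{\left(s{\left(-2 \right)} \right)} \right)} = - 7 \sqrt{5}$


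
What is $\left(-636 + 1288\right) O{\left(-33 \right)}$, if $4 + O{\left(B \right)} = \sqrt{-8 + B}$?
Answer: $-2608 + 652 i \sqrt{41} \approx -2608.0 + 4174.8 i$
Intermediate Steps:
$O{\left(B \right)} = -4 + \sqrt{-8 + B}$
$\left(-636 + 1288\right) O{\left(-33 \right)} = \left(-636 + 1288\right) \left(-4 + \sqrt{-8 - 33}\right) = 652 \left(-4 + \sqrt{-41}\right) = 652 \left(-4 + i \sqrt{41}\right) = -2608 + 652 i \sqrt{41}$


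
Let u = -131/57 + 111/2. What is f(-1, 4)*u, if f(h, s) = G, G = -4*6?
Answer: -24260/19 ≈ -1276.8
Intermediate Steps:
G = -24
u = 6065/114 (u = -131*1/57 + 111*(½) = -131/57 + 111/2 = 6065/114 ≈ 53.202)
f(h, s) = -24
f(-1, 4)*u = -24*6065/114 = -24260/19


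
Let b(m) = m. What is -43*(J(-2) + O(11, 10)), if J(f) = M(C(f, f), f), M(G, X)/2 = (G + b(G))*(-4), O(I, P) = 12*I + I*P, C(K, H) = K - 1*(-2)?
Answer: -10406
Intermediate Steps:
C(K, H) = 2 + K (C(K, H) = K + 2 = 2 + K)
M(G, X) = -16*G (M(G, X) = 2*((G + G)*(-4)) = 2*((2*G)*(-4)) = 2*(-8*G) = -16*G)
J(f) = -32 - 16*f (J(f) = -16*(2 + f) = -32 - 16*f)
-43*(J(-2) + O(11, 10)) = -43*((-32 - 16*(-2)) + 11*(12 + 10)) = -43*((-32 + 32) + 11*22) = -43*(0 + 242) = -43*242 = -10406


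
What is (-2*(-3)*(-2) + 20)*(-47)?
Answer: -376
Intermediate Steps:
(-2*(-3)*(-2) + 20)*(-47) = (6*(-2) + 20)*(-47) = (-12 + 20)*(-47) = 8*(-47) = -376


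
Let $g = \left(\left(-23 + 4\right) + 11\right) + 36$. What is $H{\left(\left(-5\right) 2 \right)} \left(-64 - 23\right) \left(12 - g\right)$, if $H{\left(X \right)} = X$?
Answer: $-13920$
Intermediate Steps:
$g = 28$ ($g = \left(-19 + 11\right) + 36 = -8 + 36 = 28$)
$H{\left(\left(-5\right) 2 \right)} \left(-64 - 23\right) \left(12 - g\right) = \left(-5\right) 2 \left(-64 - 23\right) \left(12 - 28\right) = \left(-10\right) \left(-87\right) \left(12 - 28\right) = 870 \left(-16\right) = -13920$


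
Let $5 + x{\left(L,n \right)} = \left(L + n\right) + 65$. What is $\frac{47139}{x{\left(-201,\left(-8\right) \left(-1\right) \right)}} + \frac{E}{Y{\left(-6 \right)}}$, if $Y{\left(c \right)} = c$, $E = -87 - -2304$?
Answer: $- \frac{10135}{14} \approx -723.93$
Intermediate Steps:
$E = 2217$ ($E = -87 + 2304 = 2217$)
$x{\left(L,n \right)} = 60 + L + n$ ($x{\left(L,n \right)} = -5 + \left(\left(L + n\right) + 65\right) = -5 + \left(65 + L + n\right) = 60 + L + n$)
$\frac{47139}{x{\left(-201,\left(-8\right) \left(-1\right) \right)}} + \frac{E}{Y{\left(-6 \right)}} = \frac{47139}{60 - 201 - -8} + \frac{2217}{-6} = \frac{47139}{60 - 201 + 8} + 2217 \left(- \frac{1}{6}\right) = \frac{47139}{-133} - \frac{739}{2} = 47139 \left(- \frac{1}{133}\right) - \frac{739}{2} = - \frac{2481}{7} - \frac{739}{2} = - \frac{10135}{14}$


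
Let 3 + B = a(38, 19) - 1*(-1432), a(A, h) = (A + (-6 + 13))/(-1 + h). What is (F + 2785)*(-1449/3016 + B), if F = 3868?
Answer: 28714048615/3016 ≈ 9.5206e+6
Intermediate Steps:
a(A, h) = (7 + A)/(-1 + h) (a(A, h) = (A + 7)/(-1 + h) = (7 + A)/(-1 + h))
B = 2863/2 (B = -3 + ((7 + 38)/(-1 + 19) - 1*(-1432)) = -3 + (45/18 + 1432) = -3 + ((1/18)*45 + 1432) = -3 + (5/2 + 1432) = -3 + 2869/2 = 2863/2 ≈ 1431.5)
(F + 2785)*(-1449/3016 + B) = (3868 + 2785)*(-1449/3016 + 2863/2) = 6653*(-1449*1/3016 + 2863/2) = 6653*(-1449/3016 + 2863/2) = 6653*(4315955/3016) = 28714048615/3016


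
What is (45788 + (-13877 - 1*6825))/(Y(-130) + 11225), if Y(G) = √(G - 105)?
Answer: 28159035/12600086 - 12543*I*√235/63000430 ≈ 2.2348 - 0.0030521*I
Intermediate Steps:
Y(G) = √(-105 + G)
(45788 + (-13877 - 1*6825))/(Y(-130) + 11225) = (45788 + (-13877 - 1*6825))/(√(-105 - 130) + 11225) = (45788 + (-13877 - 6825))/(√(-235) + 11225) = (45788 - 20702)/(I*√235 + 11225) = 25086/(11225 + I*√235)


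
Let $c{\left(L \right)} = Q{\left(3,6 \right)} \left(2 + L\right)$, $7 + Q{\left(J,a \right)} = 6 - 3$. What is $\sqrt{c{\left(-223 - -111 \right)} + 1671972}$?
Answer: $2 \sqrt{418103} \approx 1293.2$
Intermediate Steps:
$Q{\left(J,a \right)} = -4$ ($Q{\left(J,a \right)} = -7 + \left(6 - 3\right) = -7 + 3 = -4$)
$c{\left(L \right)} = -8 - 4 L$ ($c{\left(L \right)} = - 4 \left(2 + L\right) = -8 - 4 L$)
$\sqrt{c{\left(-223 - -111 \right)} + 1671972} = \sqrt{\left(-8 - 4 \left(-223 - -111\right)\right) + 1671972} = \sqrt{\left(-8 - 4 \left(-223 + 111\right)\right) + 1671972} = \sqrt{\left(-8 - -448\right) + 1671972} = \sqrt{\left(-8 + 448\right) + 1671972} = \sqrt{440 + 1671972} = \sqrt{1672412} = 2 \sqrt{418103}$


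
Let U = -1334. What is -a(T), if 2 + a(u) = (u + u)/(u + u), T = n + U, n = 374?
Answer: 1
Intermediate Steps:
T = -960 (T = 374 - 1334 = -960)
a(u) = -1 (a(u) = -2 + (u + u)/(u + u) = -2 + (2*u)/((2*u)) = -2 + (2*u)*(1/(2*u)) = -2 + 1 = -1)
-a(T) = -1*(-1) = 1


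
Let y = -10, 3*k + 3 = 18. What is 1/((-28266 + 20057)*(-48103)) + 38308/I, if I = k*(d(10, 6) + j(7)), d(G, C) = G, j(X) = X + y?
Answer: 15126968304351/13820713445 ≈ 1094.5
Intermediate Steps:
k = 5 (k = -1 + (⅓)*18 = -1 + 6 = 5)
j(X) = -10 + X (j(X) = X - 10 = -10 + X)
I = 35 (I = 5*(10 + (-10 + 7)) = 5*(10 - 3) = 5*7 = 35)
1/((-28266 + 20057)*(-48103)) + 38308/I = 1/((-28266 + 20057)*(-48103)) + 38308/35 = -1/48103/(-8209) + 38308*(1/35) = -1/8209*(-1/48103) + 38308/35 = 1/394877527 + 38308/35 = 15126968304351/13820713445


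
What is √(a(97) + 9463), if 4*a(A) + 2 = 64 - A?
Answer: √37817/2 ≈ 97.233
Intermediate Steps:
a(A) = 31/2 - A/4 (a(A) = -½ + (64 - A)/4 = -½ + (16 - A/4) = 31/2 - A/4)
√(a(97) + 9463) = √((31/2 - ¼*97) + 9463) = √((31/2 - 97/4) + 9463) = √(-35/4 + 9463) = √(37817/4) = √37817/2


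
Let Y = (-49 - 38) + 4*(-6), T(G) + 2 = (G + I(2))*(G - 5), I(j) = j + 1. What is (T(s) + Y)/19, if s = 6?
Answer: -104/19 ≈ -5.4737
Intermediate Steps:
I(j) = 1 + j
T(G) = -2 + (-5 + G)*(3 + G) (T(G) = -2 + (G + (1 + 2))*(G - 5) = -2 + (G + 3)*(-5 + G) = -2 + (3 + G)*(-5 + G) = -2 + (-5 + G)*(3 + G))
Y = -111 (Y = -87 - 24 = -111)
(T(s) + Y)/19 = ((-17 + 6² - 2*6) - 111)/19 = ((-17 + 36 - 12) - 111)*(1/19) = (7 - 111)*(1/19) = -104*1/19 = -104/19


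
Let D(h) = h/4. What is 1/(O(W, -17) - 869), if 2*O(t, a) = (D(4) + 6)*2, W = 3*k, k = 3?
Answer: -1/862 ≈ -0.0011601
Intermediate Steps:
D(h) = h/4 (D(h) = h*(¼) = h/4)
W = 9 (W = 3*3 = 9)
O(t, a) = 7 (O(t, a) = (((¼)*4 + 6)*2)/2 = ((1 + 6)*2)/2 = (7*2)/2 = (½)*14 = 7)
1/(O(W, -17) - 869) = 1/(7 - 869) = 1/(-862) = -1/862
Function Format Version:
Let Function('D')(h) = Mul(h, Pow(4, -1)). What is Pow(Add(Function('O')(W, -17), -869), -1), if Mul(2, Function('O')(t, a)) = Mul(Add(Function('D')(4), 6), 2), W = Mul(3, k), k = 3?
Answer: Rational(-1, 862) ≈ -0.0011601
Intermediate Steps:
Function('D')(h) = Mul(Rational(1, 4), h) (Function('D')(h) = Mul(h, Rational(1, 4)) = Mul(Rational(1, 4), h))
W = 9 (W = Mul(3, 3) = 9)
Function('O')(t, a) = 7 (Function('O')(t, a) = Mul(Rational(1, 2), Mul(Add(Mul(Rational(1, 4), 4), 6), 2)) = Mul(Rational(1, 2), Mul(Add(1, 6), 2)) = Mul(Rational(1, 2), Mul(7, 2)) = Mul(Rational(1, 2), 14) = 7)
Pow(Add(Function('O')(W, -17), -869), -1) = Pow(Add(7, -869), -1) = Pow(-862, -1) = Rational(-1, 862)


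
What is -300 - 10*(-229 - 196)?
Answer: 3950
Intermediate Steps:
-300 - 10*(-229 - 196) = -300 - 10*(-425) = -300 + 4250 = 3950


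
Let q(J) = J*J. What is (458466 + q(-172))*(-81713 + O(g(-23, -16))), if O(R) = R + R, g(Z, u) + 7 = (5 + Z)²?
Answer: -39570605950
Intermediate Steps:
g(Z, u) = -7 + (5 + Z)²
O(R) = 2*R
q(J) = J²
(458466 + q(-172))*(-81713 + O(g(-23, -16))) = (458466 + (-172)²)*(-81713 + 2*(-7 + (5 - 23)²)) = (458466 + 29584)*(-81713 + 2*(-7 + (-18)²)) = 488050*(-81713 + 2*(-7 + 324)) = 488050*(-81713 + 2*317) = 488050*(-81713 + 634) = 488050*(-81079) = -39570605950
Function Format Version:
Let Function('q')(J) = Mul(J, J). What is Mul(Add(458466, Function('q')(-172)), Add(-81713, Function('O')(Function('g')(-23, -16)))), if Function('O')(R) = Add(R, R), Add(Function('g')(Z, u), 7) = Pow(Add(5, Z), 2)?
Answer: -39570605950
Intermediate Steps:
Function('g')(Z, u) = Add(-7, Pow(Add(5, Z), 2))
Function('O')(R) = Mul(2, R)
Function('q')(J) = Pow(J, 2)
Mul(Add(458466, Function('q')(-172)), Add(-81713, Function('O')(Function('g')(-23, -16)))) = Mul(Add(458466, Pow(-172, 2)), Add(-81713, Mul(2, Add(-7, Pow(Add(5, -23), 2))))) = Mul(Add(458466, 29584), Add(-81713, Mul(2, Add(-7, Pow(-18, 2))))) = Mul(488050, Add(-81713, Mul(2, Add(-7, 324)))) = Mul(488050, Add(-81713, Mul(2, 317))) = Mul(488050, Add(-81713, 634)) = Mul(488050, -81079) = -39570605950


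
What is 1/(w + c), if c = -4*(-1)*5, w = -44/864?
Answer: 216/4309 ≈ 0.050128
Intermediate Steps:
w = -11/216 (w = -44*1/864 = -11/216 ≈ -0.050926)
c = 20 (c = 4*5 = 20)
1/(w + c) = 1/(-11/216 + 20) = 1/(4309/216) = 216/4309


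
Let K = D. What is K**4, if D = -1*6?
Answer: 1296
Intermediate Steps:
D = -6
K = -6
K**4 = (-6)**4 = 1296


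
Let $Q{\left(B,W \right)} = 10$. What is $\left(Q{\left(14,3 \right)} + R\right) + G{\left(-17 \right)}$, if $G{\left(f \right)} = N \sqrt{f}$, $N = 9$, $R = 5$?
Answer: $15 + 9 i \sqrt{17} \approx 15.0 + 37.108 i$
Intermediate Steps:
$G{\left(f \right)} = 9 \sqrt{f}$
$\left(Q{\left(14,3 \right)} + R\right) + G{\left(-17 \right)} = \left(10 + 5\right) + 9 \sqrt{-17} = 15 + 9 i \sqrt{17}$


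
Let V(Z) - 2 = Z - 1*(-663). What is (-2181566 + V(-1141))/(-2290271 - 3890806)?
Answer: 2182042/6181077 ≈ 0.35302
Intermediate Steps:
V(Z) = 665 + Z (V(Z) = 2 + (Z - 1*(-663)) = 2 + (Z + 663) = 2 + (663 + Z) = 665 + Z)
(-2181566 + V(-1141))/(-2290271 - 3890806) = (-2181566 + (665 - 1141))/(-2290271 - 3890806) = (-2181566 - 476)/(-6181077) = -2182042*(-1/6181077) = 2182042/6181077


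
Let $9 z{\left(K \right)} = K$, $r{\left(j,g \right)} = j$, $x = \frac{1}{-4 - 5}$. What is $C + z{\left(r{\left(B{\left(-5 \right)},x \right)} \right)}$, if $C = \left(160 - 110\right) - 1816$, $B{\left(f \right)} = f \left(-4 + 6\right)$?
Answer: $- \frac{15904}{9} \approx -1767.1$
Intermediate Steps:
$B{\left(f \right)} = 2 f$ ($B{\left(f \right)} = f 2 = 2 f$)
$x = - \frac{1}{9}$ ($x = \frac{1}{-9} = - \frac{1}{9} \approx -0.11111$)
$C = -1766$ ($C = 50 - 1816 = -1766$)
$z{\left(K \right)} = \frac{K}{9}$
$C + z{\left(r{\left(B{\left(-5 \right)},x \right)} \right)} = -1766 + \frac{2 \left(-5\right)}{9} = -1766 + \frac{1}{9} \left(-10\right) = -1766 - \frac{10}{9} = - \frac{15904}{9}$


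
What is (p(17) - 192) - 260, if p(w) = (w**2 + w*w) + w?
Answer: 143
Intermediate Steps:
p(w) = w + 2*w**2 (p(w) = (w**2 + w**2) + w = 2*w**2 + w = w + 2*w**2)
(p(17) - 192) - 260 = (17*(1 + 2*17) - 192) - 260 = (17*(1 + 34) - 192) - 260 = (17*35 - 192) - 260 = (595 - 192) - 260 = 403 - 260 = 143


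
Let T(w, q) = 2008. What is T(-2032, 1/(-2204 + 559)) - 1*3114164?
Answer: -3112156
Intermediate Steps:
T(-2032, 1/(-2204 + 559)) - 1*3114164 = 2008 - 1*3114164 = 2008 - 3114164 = -3112156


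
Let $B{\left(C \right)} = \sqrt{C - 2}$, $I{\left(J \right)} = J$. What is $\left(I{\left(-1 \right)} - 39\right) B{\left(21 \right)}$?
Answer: $- 40 \sqrt{19} \approx -174.36$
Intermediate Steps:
$B{\left(C \right)} = \sqrt{-2 + C}$
$\left(I{\left(-1 \right)} - 39\right) B{\left(21 \right)} = \left(-1 - 39\right) \sqrt{-2 + 21} = \left(-1 - 39\right) \sqrt{19} = - 40 \sqrt{19}$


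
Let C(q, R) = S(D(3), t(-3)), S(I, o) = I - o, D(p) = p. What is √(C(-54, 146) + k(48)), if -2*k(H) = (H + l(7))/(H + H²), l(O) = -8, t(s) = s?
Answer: √10569/42 ≈ 2.4478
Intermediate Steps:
C(q, R) = 6 (C(q, R) = 3 - 1*(-3) = 3 + 3 = 6)
k(H) = -(-8 + H)/(2*(H + H²)) (k(H) = -(H - 8)/(2*(H + H²)) = -(-8 + H)/(2*(H + H²)))
√(C(-54, 146) + k(48)) = √(6 + (½)*(8 - 1*48)/(48*(1 + 48))) = √(6 + (½)*(1/48)*(8 - 48)/49) = √(6 + (½)*(1/48)*(1/49)*(-40)) = √(6 - 5/588) = √(3523/588) = √10569/42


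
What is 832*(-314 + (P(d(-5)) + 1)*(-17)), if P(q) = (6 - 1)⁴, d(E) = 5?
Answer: -9115392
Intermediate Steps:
P(q) = 625 (P(q) = 5⁴ = 625)
832*(-314 + (P(d(-5)) + 1)*(-17)) = 832*(-314 + (625 + 1)*(-17)) = 832*(-314 + 626*(-17)) = 832*(-314 - 10642) = 832*(-10956) = -9115392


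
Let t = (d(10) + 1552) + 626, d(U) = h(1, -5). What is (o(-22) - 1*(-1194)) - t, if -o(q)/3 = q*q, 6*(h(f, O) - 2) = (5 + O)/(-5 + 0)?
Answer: -2438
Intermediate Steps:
h(f, O) = 11/6 - O/30 (h(f, O) = 2 + ((5 + O)/(-5 + 0))/6 = 2 + ((5 + O)/(-5))/6 = 2 + ((5 + O)*(-⅕))/6 = 2 + (-1 - O/5)/6 = 2 + (-⅙ - O/30) = 11/6 - O/30)
d(U) = 2 (d(U) = 11/6 - 1/30*(-5) = 11/6 + ⅙ = 2)
o(q) = -3*q² (o(q) = -3*q*q = -3*q²)
t = 2180 (t = (2 + 1552) + 626 = 1554 + 626 = 2180)
(o(-22) - 1*(-1194)) - t = (-3*(-22)² - 1*(-1194)) - 1*2180 = (-3*484 + 1194) - 2180 = (-1452 + 1194) - 2180 = -258 - 2180 = -2438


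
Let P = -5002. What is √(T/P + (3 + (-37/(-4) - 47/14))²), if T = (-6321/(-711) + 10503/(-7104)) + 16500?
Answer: √457229145450816664458/2456302128 ≈ 8.7053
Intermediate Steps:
T = 9264223639/561216 (T = (-6321*(-1/711) + 10503*(-1/7104)) + 16500 = (2107/237 - 3501/2368) + 16500 = 4159639/561216 + 16500 = 9264223639/561216 ≈ 16507.)
√(T/P + (3 + (-37/(-4) - 47/14))²) = √((9264223639/561216)/(-5002) + (3 + (-37/(-4) - 47/14))²) = √((9264223639/561216)*(-1/5002) + (3 + (-37*(-¼) - 47*1/14))²) = √(-9264223639/2807202432 + (3 + (37/4 - 47/14))²) = √(-9264223639/2807202432 + (3 + 165/28)²) = √(-9264223639/2807202432 + (249/28)²) = √(-9264223639/2807202432 + 62001/784) = √(10424137915841/137552919168) = √457229145450816664458/2456302128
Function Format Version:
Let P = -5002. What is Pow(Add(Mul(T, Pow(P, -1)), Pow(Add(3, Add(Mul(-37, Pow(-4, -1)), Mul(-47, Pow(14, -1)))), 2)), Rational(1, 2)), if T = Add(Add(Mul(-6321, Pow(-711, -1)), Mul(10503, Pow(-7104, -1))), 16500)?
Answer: Mul(Rational(1, 2456302128), Pow(457229145450816664458, Rational(1, 2))) ≈ 8.7053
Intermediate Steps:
T = Rational(9264223639, 561216) (T = Add(Add(Mul(-6321, Rational(-1, 711)), Mul(10503, Rational(-1, 7104))), 16500) = Add(Add(Rational(2107, 237), Rational(-3501, 2368)), 16500) = Add(Rational(4159639, 561216), 16500) = Rational(9264223639, 561216) ≈ 16507.)
Pow(Add(Mul(T, Pow(P, -1)), Pow(Add(3, Add(Mul(-37, Pow(-4, -1)), Mul(-47, Pow(14, -1)))), 2)), Rational(1, 2)) = Pow(Add(Mul(Rational(9264223639, 561216), Pow(-5002, -1)), Pow(Add(3, Add(Mul(-37, Pow(-4, -1)), Mul(-47, Pow(14, -1)))), 2)), Rational(1, 2)) = Pow(Add(Mul(Rational(9264223639, 561216), Rational(-1, 5002)), Pow(Add(3, Add(Mul(-37, Rational(-1, 4)), Mul(-47, Rational(1, 14)))), 2)), Rational(1, 2)) = Pow(Add(Rational(-9264223639, 2807202432), Pow(Add(3, Add(Rational(37, 4), Rational(-47, 14))), 2)), Rational(1, 2)) = Pow(Add(Rational(-9264223639, 2807202432), Pow(Add(3, Rational(165, 28)), 2)), Rational(1, 2)) = Pow(Add(Rational(-9264223639, 2807202432), Pow(Rational(249, 28), 2)), Rational(1, 2)) = Pow(Add(Rational(-9264223639, 2807202432), Rational(62001, 784)), Rational(1, 2)) = Pow(Rational(10424137915841, 137552919168), Rational(1, 2)) = Mul(Rational(1, 2456302128), Pow(457229145450816664458, Rational(1, 2)))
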